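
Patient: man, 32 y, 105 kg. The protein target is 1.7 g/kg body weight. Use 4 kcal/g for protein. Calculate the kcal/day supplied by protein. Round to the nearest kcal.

714 kcal/day

Protein = 1.7 g/kg × 105 kg = 178.5 g/day.
Protein energy = 178.5 g × 4 kcal/g = 714 kcal/day.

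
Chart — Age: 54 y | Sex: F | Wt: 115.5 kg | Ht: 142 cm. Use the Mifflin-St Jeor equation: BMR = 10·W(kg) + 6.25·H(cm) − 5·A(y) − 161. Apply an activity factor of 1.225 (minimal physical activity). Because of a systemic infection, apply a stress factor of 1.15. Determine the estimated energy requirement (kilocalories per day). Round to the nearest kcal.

2270 kilocalories per day

Mifflin-St Jeor (female): BMR = 10(115.5) + 6.25(142) − 5(54) − 161 = 1155 + 887.5 − 270 − 161 = 1611.5 kcal/day.
TEE = BMR × activity factor = 1611.5 × 1.225 = 1974.0875 kcal/day.
Apply stress factor: 1974.0875 × 1.15 = 2270.2006 kcal/day.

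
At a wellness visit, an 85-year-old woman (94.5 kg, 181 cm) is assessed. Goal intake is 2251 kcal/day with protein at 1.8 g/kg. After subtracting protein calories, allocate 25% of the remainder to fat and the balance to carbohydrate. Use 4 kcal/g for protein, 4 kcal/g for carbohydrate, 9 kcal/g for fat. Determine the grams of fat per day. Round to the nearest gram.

44 g/day

Protein = 1.8 × 94.5 = 170.1 g → 170.1 × 4 = 680.4 kcal.
Non-protein calories = 2251 − 680.4 = 1570.6 kcal.
Fat: 25% × 1570.6 = 392.65 kcal; carbohydrate: 1177.95 kcal.
Fat: 392.65 kcal ÷ 9 kcal/g = 43.6278 g.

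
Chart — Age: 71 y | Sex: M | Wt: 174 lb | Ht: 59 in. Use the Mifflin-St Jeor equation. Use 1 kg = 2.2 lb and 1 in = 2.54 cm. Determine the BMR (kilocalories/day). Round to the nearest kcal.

Convert to metric: weight = 174 ÷ 2.2 = 79.0909 kg; height = 59 × 2.54 = 149.86 cm.
Mifflin-St Jeor (male): BMR = 10(79.0909) + 6.25(149.86) − 5(71) + 5 = 790.9091 + 936.625 − 355 + 5 = 1377.5341 kcal/day.

1378 kilocalories/day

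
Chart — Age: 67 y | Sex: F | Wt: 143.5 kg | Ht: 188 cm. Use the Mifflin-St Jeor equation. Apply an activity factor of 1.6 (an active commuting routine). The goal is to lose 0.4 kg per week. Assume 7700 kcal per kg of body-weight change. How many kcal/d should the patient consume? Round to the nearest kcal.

2942 kcal/d

Mifflin-St Jeor (female): BMR = 10(143.5) + 6.25(188) − 5(67) − 161 = 1435 + 1175 − 335 − 161 = 2114 kcal/day.
TEE = 2114 × 1.6 = 3382.4 kcal/day.
Required daily deficit = 0.4 × 7700 ÷ 7 = 440 kcal/day.
Target intake = 3382.4 − 440 = 2942.4 kcal/day.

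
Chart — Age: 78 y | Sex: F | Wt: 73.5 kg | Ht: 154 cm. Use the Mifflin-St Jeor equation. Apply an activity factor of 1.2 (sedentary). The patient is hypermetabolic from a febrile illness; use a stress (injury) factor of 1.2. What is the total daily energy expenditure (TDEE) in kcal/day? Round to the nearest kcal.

Mifflin-St Jeor (female): BMR = 10(73.5) + 6.25(154) − 5(78) − 161 = 735 + 962.5 − 390 − 161 = 1146.5 kcal/day.
TEE = BMR × activity factor = 1146.5 × 1.2 = 1375.8 kcal/day.
Apply stress factor: 1375.8 × 1.2 = 1650.96 kcal/day.

1651 kcal/day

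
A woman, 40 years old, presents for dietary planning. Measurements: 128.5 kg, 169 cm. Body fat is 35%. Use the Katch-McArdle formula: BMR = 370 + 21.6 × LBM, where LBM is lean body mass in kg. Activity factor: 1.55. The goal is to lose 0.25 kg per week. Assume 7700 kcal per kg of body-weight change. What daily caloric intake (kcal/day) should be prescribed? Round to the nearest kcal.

LBM = 128.5 × (1 − 0.35) = 83.525 kg. Katch-McArdle: BMR = 370 + 21.6 × 83.525 = 2174.14 kcal/day.
TEE = 2174.14 × 1.55 = 3369.917 kcal/day.
Required daily deficit = 0.25 × 7700 ÷ 7 = 275 kcal/day.
Target intake = 3369.917 − 275 = 3094.917 kcal/day.

3095 kcal/day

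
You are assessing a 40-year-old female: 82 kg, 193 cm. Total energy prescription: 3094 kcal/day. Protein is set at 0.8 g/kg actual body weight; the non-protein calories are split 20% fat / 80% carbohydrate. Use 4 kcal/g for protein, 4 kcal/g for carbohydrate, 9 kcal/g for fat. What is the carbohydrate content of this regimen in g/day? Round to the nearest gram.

Protein = 0.8 × 82 = 65.6 g → 65.6 × 4 = 262.4 kcal.
Non-protein calories = 3094 − 262.4 = 2831.6 kcal.
Fat: 20% × 2831.6 = 566.32 kcal; carbohydrate: 2265.28 kcal.
Carbohydrate: 2265.28 kcal ÷ 4 kcal/g = 566.32 g.

566 g/day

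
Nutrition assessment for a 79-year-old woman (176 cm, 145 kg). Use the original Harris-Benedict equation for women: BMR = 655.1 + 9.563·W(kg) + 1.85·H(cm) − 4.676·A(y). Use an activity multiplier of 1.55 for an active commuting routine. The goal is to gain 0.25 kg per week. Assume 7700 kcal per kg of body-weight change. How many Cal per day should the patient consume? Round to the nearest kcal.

3372 Cal per day

Harris-Benedict: BMR = 655.1 + 9.563(145) + 1.85(176) − 4.676(79) = 1997.931 kcal/day.
TEE = 1997.931 × 1.55 = 3096.7931 kcal/day.
Required daily surplus = 0.25 × 7700 ÷ 7 = 275 kcal/day.
Target intake = 3096.7931 + 275 = 3371.7931 kcal/day.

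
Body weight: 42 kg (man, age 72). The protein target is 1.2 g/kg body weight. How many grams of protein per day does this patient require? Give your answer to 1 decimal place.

Protein = 1.2 g/kg × 42 kg = 50.4 g/day.

50.4 g/day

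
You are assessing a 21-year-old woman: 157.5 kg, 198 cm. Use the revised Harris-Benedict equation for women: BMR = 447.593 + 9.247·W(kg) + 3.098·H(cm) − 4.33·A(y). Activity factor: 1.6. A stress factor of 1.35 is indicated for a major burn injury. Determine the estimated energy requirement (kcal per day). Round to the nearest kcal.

5241 kcal per day

Harris-Benedict: BMR = 447.593 + 9.247(157.5) + 3.098(198) − 4.33(21) = 2426.4695 kcal/day.
TEE = BMR × activity factor = 2426.4695 × 1.6 = 3882.3512 kcal/day.
Apply stress factor: 3882.3512 × 1.35 = 5241.1741 kcal/day.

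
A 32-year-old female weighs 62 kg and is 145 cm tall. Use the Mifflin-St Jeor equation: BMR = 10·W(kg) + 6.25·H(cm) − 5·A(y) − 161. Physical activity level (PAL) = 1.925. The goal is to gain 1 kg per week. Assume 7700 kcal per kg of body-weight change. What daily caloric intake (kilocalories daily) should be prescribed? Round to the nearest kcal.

Mifflin-St Jeor (female): BMR = 10(62) + 6.25(145) − 5(32) − 161 = 620 + 906.25 − 160 − 161 = 1205.25 kcal/day.
TEE = 1205.25 × 1.925 = 2320.1063 kcal/day.
Required daily surplus = 1 × 7700 ÷ 7 = 1100 kcal/day.
Target intake = 2320.1063 + 1100 = 3420.1063 kcal/day.

3420 kilocalories daily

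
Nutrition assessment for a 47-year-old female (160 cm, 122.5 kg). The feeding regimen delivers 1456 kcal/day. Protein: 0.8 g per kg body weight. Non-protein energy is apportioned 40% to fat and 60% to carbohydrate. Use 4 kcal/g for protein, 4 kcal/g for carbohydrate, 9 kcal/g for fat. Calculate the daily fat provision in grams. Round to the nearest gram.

47 g/day

Protein = 0.8 × 122.5 = 98 g → 98 × 4 = 392 kcal.
Non-protein calories = 1456 − 392 = 1064 kcal.
Fat: 40% × 1064 = 425.6 kcal; carbohydrate: 638.4 kcal.
Fat: 425.6 kcal ÷ 9 kcal/g = 47.2889 g.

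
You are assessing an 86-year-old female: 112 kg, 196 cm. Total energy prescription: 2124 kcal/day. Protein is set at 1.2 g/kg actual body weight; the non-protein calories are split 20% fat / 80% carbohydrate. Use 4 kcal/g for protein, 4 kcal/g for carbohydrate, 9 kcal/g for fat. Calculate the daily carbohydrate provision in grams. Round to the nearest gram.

317 g/day

Protein = 1.2 × 112 = 134.4 g → 134.4 × 4 = 537.6 kcal.
Non-protein calories = 2124 − 537.6 = 1586.4 kcal.
Fat: 20% × 1586.4 = 317.28 kcal; carbohydrate: 1269.12 kcal.
Carbohydrate: 1269.12 kcal ÷ 4 kcal/g = 317.28 g.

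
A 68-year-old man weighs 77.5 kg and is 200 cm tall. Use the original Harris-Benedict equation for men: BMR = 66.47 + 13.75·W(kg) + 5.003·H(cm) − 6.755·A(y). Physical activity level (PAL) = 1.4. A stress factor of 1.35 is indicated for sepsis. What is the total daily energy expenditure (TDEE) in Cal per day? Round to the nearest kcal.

Harris-Benedict: BMR = 66.47 + 13.75(77.5) + 5.003(200) − 6.755(68) = 1673.355 kcal/day.
TEE = BMR × activity factor = 1673.355 × 1.4 = 2342.697 kcal/day.
Apply stress factor: 2342.697 × 1.35 = 3162.641 kcal/day.

3163 Cal per day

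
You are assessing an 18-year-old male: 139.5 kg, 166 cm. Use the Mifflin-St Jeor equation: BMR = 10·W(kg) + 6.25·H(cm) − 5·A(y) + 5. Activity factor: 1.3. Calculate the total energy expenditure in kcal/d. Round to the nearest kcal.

Mifflin-St Jeor (male): BMR = 10(139.5) + 6.25(166) − 5(18) + 5 = 1395 + 1037.5 − 90 + 5 = 2347.5 kcal/day.
TEE = BMR × activity factor = 2347.5 × 1.3 = 3051.75 kcal/day.

3052 kcal/d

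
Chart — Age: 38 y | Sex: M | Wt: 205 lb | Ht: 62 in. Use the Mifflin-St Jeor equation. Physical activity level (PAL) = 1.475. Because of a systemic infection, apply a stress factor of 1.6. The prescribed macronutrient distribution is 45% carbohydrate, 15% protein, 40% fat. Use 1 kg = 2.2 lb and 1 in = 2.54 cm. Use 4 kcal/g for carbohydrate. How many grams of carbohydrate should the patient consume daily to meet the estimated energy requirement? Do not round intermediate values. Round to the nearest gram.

460 g/day

Convert to metric: weight = 205 ÷ 2.2 = 93.1818 kg; height = 62 × 2.54 = 157.48 cm.
Mifflin-St Jeor (male): BMR = 10(93.1818) + 6.25(157.48) − 5(38) + 5 = 931.8182 + 984.25 − 190 + 5 = 1731.0682 kcal/day.
TEE = 1731.0682 × 1.475 = 2553.3256 kcal/day.
With stress factor 1.6: 2553.3256 × 1.6 = 4085.3209 kcal/day.
Carbohydrate energy = 45% × 4085.3209 = 1838.3944 kcal.
Carbohydrate = 1838.3944 ÷ 4 kcal/g = 459.5986 g.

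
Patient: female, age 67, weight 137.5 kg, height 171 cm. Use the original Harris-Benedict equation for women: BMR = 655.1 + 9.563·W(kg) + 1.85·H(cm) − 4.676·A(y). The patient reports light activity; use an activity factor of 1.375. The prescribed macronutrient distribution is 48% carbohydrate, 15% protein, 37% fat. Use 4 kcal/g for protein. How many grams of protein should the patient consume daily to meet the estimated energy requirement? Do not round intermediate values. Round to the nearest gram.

102 g/day

Harris-Benedict: BMR = 655.1 + 9.563(137.5) + 1.85(171) − 4.676(67) = 1973.0705 kcal/day.
TEE = 1973.0705 × 1.375 = 2712.9719 kcal/day.
Protein energy = 15% × 2712.9719 = 406.9458 kcal.
Protein = 406.9458 ÷ 4 kcal/g = 101.7364 g.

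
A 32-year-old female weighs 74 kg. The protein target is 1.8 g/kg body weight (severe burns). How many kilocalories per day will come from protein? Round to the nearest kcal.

533 kcal/day

Protein = 1.8 g/kg × 74 kg = 133.2 g/day.
Protein energy = 133.2 g × 4 kcal/g = 532.8 kcal/day.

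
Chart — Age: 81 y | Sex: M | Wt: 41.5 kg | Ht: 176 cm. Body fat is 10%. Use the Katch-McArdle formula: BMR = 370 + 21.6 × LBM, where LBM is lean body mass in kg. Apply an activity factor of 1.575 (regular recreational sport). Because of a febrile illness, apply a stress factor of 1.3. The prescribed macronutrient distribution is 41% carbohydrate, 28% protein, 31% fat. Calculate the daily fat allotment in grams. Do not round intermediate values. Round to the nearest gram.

LBM = 41.5 × (1 − 0.1) = 37.35 kg. Katch-McArdle: BMR = 370 + 21.6 × 37.35 = 1176.76 kcal/day.
TEE = 1176.76 × 1.575 = 1853.397 kcal/day.
With stress factor 1.3: 1853.397 × 1.3 = 2409.4161 kcal/day.
Fat energy = 31% × 2409.4161 = 746.919 kcal.
Fat = 746.919 ÷ 9 kcal/g = 82.991 g.

83 g/day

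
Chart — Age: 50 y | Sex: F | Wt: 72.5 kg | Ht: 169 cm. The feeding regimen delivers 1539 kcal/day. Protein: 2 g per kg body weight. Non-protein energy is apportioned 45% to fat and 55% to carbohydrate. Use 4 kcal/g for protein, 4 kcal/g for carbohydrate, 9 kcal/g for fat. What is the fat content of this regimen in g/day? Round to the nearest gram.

48 g/day

Protein = 2 × 72.5 = 145 g → 145 × 4 = 580 kcal.
Non-protein calories = 1539 − 580 = 959 kcal.
Fat: 45% × 959 = 431.55 kcal; carbohydrate: 527.45 kcal.
Fat: 431.55 kcal ÷ 9 kcal/g = 47.95 g.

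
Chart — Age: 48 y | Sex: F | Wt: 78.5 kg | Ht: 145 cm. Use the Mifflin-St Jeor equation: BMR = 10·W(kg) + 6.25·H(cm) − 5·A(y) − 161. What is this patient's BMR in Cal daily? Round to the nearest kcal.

Mifflin-St Jeor (female): BMR = 10(78.5) + 6.25(145) − 5(48) − 161 = 785 + 906.25 − 240 − 161 = 1290.25 kcal/day.

1290 Cal daily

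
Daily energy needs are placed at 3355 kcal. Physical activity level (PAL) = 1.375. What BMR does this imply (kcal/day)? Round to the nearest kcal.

BMR = TEE ÷ activity factor = 3355 ÷ 1.375 = 2440 kcal/day.

2440 kcal/day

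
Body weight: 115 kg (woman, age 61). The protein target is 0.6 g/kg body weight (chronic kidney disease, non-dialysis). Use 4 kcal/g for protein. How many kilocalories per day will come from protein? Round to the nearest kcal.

Protein = 0.6 g/kg × 115 kg = 69 g/day.
Protein energy = 69 g × 4 kcal/g = 276 kcal/day.

276 kcal/day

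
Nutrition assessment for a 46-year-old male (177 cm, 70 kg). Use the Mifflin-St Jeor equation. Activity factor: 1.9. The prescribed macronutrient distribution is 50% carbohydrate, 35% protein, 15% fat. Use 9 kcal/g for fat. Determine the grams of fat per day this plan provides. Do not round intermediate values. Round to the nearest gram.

50 g/day

Mifflin-St Jeor (male): BMR = 10(70) + 6.25(177) − 5(46) + 5 = 700 + 1106.25 − 230 + 5 = 1581.25 kcal/day.
TEE = 1581.25 × 1.9 = 3004.375 kcal/day.
Fat energy = 15% × 3004.375 = 450.6563 kcal.
Fat = 450.6563 ÷ 9 kcal/g = 50.0729 g.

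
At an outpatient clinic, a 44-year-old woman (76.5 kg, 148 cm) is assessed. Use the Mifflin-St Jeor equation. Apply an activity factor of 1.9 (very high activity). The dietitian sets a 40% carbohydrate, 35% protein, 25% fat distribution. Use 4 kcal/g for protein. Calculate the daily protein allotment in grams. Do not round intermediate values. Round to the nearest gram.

218 g/day

Mifflin-St Jeor (female): BMR = 10(76.5) + 6.25(148) − 5(44) − 161 = 765 + 925 − 220 − 161 = 1309 kcal/day.
TEE = 1309 × 1.9 = 2487.1 kcal/day.
Protein energy = 35% × 2487.1 = 870.485 kcal.
Protein = 870.485 ÷ 4 kcal/g = 217.6213 g.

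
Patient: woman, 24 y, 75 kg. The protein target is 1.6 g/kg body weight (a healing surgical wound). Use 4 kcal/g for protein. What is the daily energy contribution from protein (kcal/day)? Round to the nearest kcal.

Protein = 1.6 g/kg × 75 kg = 120 g/day.
Protein energy = 120 g × 4 kcal/g = 480 kcal/day.

480 kcal/day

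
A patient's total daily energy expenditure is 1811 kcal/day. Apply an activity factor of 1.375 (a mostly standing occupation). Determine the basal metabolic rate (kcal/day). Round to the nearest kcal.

BMR = TEE ÷ activity factor = 1811 ÷ 1.375 = 1317.0909 kcal/day.

1317 kcal/day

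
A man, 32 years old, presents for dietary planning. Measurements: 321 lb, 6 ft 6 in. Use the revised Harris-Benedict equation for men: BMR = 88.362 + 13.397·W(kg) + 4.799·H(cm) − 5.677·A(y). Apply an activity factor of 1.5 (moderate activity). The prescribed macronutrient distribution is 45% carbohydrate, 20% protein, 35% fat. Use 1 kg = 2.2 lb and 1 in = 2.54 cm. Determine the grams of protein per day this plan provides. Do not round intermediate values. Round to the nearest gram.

211 g/day

Convert to metric: weight = 321 ÷ 2.2 = 145.9091 kg; height = (6×12 + 6) × 2.54 = 78 × 2.54 = 198.12 cm.
Harris-Benedict: BMR = 88.362 + 13.397(145.9091) + 4.799(198.12) − 5.677(32) = 2812.22 kcal/day.
TEE = 2812.22 × 1.5 = 4218.33 kcal/day.
Protein energy = 20% × 4218.33 = 843.666 kcal.
Protein = 843.666 ÷ 4 kcal/g = 210.9165 g.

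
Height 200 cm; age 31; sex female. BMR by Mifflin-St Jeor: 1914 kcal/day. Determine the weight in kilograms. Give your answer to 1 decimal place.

98.0 kg

1914 = 10·W + 6.25(200) − 5(31) − 161
10·W = 1914 − 934 = 980, so W = 98 kg.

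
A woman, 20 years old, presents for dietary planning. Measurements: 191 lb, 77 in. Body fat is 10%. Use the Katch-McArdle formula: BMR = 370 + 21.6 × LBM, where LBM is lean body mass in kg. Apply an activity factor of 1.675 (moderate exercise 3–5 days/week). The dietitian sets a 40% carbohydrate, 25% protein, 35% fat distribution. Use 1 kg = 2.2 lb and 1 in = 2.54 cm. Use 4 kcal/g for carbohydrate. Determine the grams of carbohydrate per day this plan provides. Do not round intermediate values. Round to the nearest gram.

Convert to metric: weight = 191 ÷ 2.2 = 86.8182 kg; height = 77 × 2.54 = 195.58 cm.
LBM = 86.8182 × (1 − 0.1) = 78.1364 kg. Katch-McArdle: BMR = 370 + 21.6 × 78.1364 = 2057.7455 kcal/day.
TEE = 2057.7455 × 1.675 = 3446.7236 kcal/day.
Carbohydrate energy = 40% × 3446.7236 = 1378.6895 kcal.
Carbohydrate = 1378.6895 ÷ 4 kcal/g = 344.6724 g.

345 g/day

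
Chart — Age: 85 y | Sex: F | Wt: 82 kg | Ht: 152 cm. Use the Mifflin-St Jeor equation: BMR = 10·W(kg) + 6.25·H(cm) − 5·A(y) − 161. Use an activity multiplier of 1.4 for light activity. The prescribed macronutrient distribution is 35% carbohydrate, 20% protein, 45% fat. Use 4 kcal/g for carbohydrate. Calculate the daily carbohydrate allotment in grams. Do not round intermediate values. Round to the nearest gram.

145 g/day

Mifflin-St Jeor (female): BMR = 10(82) + 6.25(152) − 5(85) − 161 = 820 + 950 − 425 − 161 = 1184 kcal/day.
TEE = 1184 × 1.4 = 1657.6 kcal/day.
Carbohydrate energy = 35% × 1657.6 = 580.16 kcal.
Carbohydrate = 580.16 ÷ 4 kcal/g = 145.04 g.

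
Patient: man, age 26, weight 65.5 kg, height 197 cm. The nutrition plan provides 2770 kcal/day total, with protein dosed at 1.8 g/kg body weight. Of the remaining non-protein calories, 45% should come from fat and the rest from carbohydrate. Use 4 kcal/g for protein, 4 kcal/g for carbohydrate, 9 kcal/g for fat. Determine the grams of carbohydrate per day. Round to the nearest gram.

Protein = 1.8 × 65.5 = 117.9 g → 117.9 × 4 = 471.6 kcal.
Non-protein calories = 2770 − 471.6 = 2298.4 kcal.
Fat: 45% × 2298.4 = 1034.28 kcal; carbohydrate: 1264.12 kcal.
Carbohydrate: 1264.12 kcal ÷ 4 kcal/g = 316.03 g.

316 g/day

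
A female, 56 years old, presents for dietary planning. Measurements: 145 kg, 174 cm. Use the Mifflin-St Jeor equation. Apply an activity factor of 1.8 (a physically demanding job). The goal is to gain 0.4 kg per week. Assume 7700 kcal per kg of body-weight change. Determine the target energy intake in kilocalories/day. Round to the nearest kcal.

Mifflin-St Jeor (female): BMR = 10(145) + 6.25(174) − 5(56) − 161 = 1450 + 1087.5 − 280 − 161 = 2096.5 kcal/day.
TEE = 2096.5 × 1.8 = 3773.7 kcal/day.
Required daily surplus = 0.4 × 7700 ÷ 7 = 440 kcal/day.
Target intake = 3773.7 + 440 = 4213.7 kcal/day.

4214 kilocalories/day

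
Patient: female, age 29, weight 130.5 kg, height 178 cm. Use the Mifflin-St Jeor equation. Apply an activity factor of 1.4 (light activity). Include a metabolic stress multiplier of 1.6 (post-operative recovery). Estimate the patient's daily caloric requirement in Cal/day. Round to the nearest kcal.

Mifflin-St Jeor (female): BMR = 10(130.5) + 6.25(178) − 5(29) − 161 = 1305 + 1112.5 − 145 − 161 = 2111.5 kcal/day.
TEE = BMR × activity factor = 2111.5 × 1.4 = 2956.1 kcal/day.
Apply stress factor: 2956.1 × 1.6 = 4729.76 kcal/day.

4730 Cal/day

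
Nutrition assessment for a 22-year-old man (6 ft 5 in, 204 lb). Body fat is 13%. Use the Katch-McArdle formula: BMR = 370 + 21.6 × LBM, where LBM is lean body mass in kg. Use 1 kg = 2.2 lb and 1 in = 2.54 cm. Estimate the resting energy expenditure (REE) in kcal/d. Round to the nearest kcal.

Convert to metric: weight = 204 ÷ 2.2 = 92.7273 kg; height = (6×12 + 5) × 2.54 = 77 × 2.54 = 195.58 cm.
LBM = 92.7273 × (1 − 0.13) = 80.6727 kg. Katch-McArdle: BMR = 370 + 21.6 × 80.6727 = 2112.5309 kcal/day.

2113 kcal/d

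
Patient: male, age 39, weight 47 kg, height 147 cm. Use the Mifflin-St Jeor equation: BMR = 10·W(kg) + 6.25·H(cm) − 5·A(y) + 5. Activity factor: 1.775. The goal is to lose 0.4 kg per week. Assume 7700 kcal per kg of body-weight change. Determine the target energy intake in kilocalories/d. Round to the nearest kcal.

Mifflin-St Jeor (male): BMR = 10(47) + 6.25(147) − 5(39) + 5 = 470 + 918.75 − 195 + 5 = 1198.75 kcal/day.
TEE = 1198.75 × 1.775 = 2127.7813 kcal/day.
Required daily deficit = 0.4 × 7700 ÷ 7 = 440 kcal/day.
Target intake = 2127.7813 − 440 = 1687.7813 kcal/day.

1688 kilocalories/d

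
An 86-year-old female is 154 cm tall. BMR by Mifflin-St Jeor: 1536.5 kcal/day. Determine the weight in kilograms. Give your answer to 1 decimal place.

1536.5 = 10·W + 6.25(154) − 5(86) − 161
10·W = 1536.5 − 371.5 = 1165, so W = 116.5 kg.

116.5 kg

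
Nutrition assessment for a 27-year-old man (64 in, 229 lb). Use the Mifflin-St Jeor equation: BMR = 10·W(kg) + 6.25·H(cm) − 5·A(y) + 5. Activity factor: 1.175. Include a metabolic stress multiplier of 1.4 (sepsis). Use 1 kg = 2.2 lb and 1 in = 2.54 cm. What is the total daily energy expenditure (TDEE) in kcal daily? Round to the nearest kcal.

Convert to metric: weight = 229 ÷ 2.2 = 104.0909 kg; height = 64 × 2.54 = 162.56 cm.
Mifflin-St Jeor (male): BMR = 10(104.0909) + 6.25(162.56) − 5(27) + 5 = 1040.9091 + 1016 − 135 + 5 = 1926.9091 kcal/day.
TEE = BMR × activity factor = 1926.9091 × 1.175 = 2264.1182 kcal/day.
Apply stress factor: 2264.1182 × 1.4 = 3169.7655 kcal/day.

3170 kcal daily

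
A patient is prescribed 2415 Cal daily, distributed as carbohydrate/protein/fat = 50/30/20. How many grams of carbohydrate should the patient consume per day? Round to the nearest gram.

302 g/day

Carbohydrate energy = 50% × 2415 = 1207.5 kcal.
At 4 kcal/g: 1207.5 ÷ 4 = 301.875 g.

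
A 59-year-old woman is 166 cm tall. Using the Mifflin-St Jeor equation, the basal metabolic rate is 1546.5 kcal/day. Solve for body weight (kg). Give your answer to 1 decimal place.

96.5 kg

1546.5 = 10·W + 6.25(166) − 5(59) − 161
10·W = 1546.5 − 581.5 = 965, so W = 96.5 kg.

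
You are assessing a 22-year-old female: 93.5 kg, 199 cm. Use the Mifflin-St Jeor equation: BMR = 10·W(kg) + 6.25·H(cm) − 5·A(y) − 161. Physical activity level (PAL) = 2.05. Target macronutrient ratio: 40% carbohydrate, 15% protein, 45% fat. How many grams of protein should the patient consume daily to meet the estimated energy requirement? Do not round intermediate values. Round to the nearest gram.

Mifflin-St Jeor (female): BMR = 10(93.5) + 6.25(199) − 5(22) − 161 = 935 + 1243.75 − 110 − 161 = 1907.75 kcal/day.
TEE = 1907.75 × 2.05 = 3910.8875 kcal/day.
Protein energy = 15% × 3910.8875 = 586.6331 kcal.
Protein = 586.6331 ÷ 4 kcal/g = 146.6583 g.

147 g/day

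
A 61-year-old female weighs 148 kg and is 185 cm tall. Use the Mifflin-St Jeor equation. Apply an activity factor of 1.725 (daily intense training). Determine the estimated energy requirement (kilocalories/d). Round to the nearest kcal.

3744 kilocalories/d

Mifflin-St Jeor (female): BMR = 10(148) + 6.25(185) − 5(61) − 161 = 1480 + 1156.25 − 305 − 161 = 2170.25 kcal/day.
TEE = BMR × activity factor = 2170.25 × 1.725 = 3743.6813 kcal/day.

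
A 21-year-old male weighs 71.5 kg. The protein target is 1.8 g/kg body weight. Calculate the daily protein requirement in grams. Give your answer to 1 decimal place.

Protein = 1.8 g/kg × 71.5 kg = 128.7 g/day.

128.7 g/day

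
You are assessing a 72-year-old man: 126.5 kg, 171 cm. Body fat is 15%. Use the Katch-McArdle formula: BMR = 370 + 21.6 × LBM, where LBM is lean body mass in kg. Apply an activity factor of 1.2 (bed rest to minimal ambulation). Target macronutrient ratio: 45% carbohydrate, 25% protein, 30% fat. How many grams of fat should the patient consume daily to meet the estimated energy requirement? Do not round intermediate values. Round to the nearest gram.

108 g/day

LBM = 126.5 × (1 − 0.15) = 107.525 kg. Katch-McArdle: BMR = 370 + 21.6 × 107.525 = 2692.54 kcal/day.
TEE = 2692.54 × 1.2 = 3231.048 kcal/day.
Fat energy = 30% × 3231.048 = 969.3144 kcal.
Fat = 969.3144 ÷ 9 kcal/g = 107.7016 g.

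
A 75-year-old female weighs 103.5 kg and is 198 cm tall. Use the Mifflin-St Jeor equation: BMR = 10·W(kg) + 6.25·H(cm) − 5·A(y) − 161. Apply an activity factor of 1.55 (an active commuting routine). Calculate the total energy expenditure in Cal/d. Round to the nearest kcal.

2692 Cal/d

Mifflin-St Jeor (female): BMR = 10(103.5) + 6.25(198) − 5(75) − 161 = 1035 + 1237.5 − 375 − 161 = 1736.5 kcal/day.
TEE = BMR × activity factor = 1736.5 × 1.55 = 2691.575 kcal/day.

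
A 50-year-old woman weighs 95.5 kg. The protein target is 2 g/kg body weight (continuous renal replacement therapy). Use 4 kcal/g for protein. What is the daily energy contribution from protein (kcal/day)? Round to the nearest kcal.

764 kcal/day

Protein = 2 g/kg × 95.5 kg = 191 g/day.
Protein energy = 191 g × 4 kcal/g = 764 kcal/day.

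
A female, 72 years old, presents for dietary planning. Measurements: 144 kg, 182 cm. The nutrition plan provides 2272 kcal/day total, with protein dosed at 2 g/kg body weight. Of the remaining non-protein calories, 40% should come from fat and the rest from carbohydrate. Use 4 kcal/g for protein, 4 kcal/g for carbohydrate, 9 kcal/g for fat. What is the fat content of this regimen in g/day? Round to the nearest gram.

Protein = 2 × 144 = 288 g → 288 × 4 = 1152 kcal.
Non-protein calories = 2272 − 1152 = 1120 kcal.
Fat: 40% × 1120 = 448 kcal; carbohydrate: 672 kcal.
Fat: 448 kcal ÷ 9 kcal/g = 49.7778 g.

50 g/day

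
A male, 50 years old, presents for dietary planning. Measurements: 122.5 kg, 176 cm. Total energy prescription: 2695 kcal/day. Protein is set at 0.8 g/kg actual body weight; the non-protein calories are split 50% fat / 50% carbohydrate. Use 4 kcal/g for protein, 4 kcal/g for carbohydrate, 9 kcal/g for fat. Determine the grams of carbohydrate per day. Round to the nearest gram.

288 g/day

Protein = 0.8 × 122.5 = 98 g → 98 × 4 = 392 kcal.
Non-protein calories = 2695 − 392 = 2303 kcal.
Fat: 50% × 2303 = 1151.5 kcal; carbohydrate: 1151.5 kcal.
Carbohydrate: 1151.5 kcal ÷ 4 kcal/g = 287.875 g.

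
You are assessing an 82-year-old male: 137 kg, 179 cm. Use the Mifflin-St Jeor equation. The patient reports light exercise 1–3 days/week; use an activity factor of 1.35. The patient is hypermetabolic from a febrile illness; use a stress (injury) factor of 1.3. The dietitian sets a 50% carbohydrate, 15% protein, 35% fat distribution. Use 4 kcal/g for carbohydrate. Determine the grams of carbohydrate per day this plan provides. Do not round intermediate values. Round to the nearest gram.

457 g/day

Mifflin-St Jeor (male): BMR = 10(137) + 6.25(179) − 5(82) + 5 = 1370 + 1118.75 − 410 + 5 = 2083.75 kcal/day.
TEE = 2083.75 × 1.35 = 2813.0625 kcal/day.
With stress factor 1.3: 2813.0625 × 1.3 = 3656.9813 kcal/day.
Carbohydrate energy = 50% × 3656.9813 = 1828.4906 kcal.
Carbohydrate = 1828.4906 ÷ 4 kcal/g = 457.1227 g.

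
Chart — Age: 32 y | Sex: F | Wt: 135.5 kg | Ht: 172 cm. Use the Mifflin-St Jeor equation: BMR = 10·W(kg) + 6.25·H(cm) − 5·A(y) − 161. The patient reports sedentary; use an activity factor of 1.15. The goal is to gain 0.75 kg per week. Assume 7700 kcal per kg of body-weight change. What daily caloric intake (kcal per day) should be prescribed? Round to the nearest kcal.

3250 kcal per day

Mifflin-St Jeor (female): BMR = 10(135.5) + 6.25(172) − 5(32) − 161 = 1355 + 1075 − 160 − 161 = 2109 kcal/day.
TEE = 2109 × 1.15 = 2425.35 kcal/day.
Required daily surplus = 0.75 × 7700 ÷ 7 = 825 kcal/day.
Target intake = 2425.35 + 825 = 3250.35 kcal/day.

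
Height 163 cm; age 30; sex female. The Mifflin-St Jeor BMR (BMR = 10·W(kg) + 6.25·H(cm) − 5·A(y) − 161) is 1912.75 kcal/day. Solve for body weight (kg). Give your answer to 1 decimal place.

1912.75 = 10·W + 6.25(163) − 5(30) − 161
10·W = 1912.75 − 707.75 = 1205, so W = 120.5 kg.

120.5 kg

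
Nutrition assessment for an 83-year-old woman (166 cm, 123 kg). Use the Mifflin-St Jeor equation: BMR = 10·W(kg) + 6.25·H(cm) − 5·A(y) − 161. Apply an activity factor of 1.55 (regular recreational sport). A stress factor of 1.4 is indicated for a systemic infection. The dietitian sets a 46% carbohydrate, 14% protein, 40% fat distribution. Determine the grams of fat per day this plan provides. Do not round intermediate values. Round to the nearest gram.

Mifflin-St Jeor (female): BMR = 10(123) + 6.25(166) − 5(83) − 161 = 1230 + 1037.5 − 415 − 161 = 1691.5 kcal/day.
TEE = 1691.5 × 1.55 = 2621.825 kcal/day.
With stress factor 1.4: 2621.825 × 1.4 = 3670.555 kcal/day.
Fat energy = 40% × 3670.555 = 1468.222 kcal.
Fat = 1468.222 ÷ 9 kcal/g = 163.1358 g.

163 g/day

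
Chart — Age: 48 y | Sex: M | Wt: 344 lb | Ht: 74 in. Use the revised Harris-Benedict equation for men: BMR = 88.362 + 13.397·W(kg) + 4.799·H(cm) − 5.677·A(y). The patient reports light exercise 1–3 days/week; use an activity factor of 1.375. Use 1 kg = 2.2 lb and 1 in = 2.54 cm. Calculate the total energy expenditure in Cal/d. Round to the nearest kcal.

3867 Cal/d

Convert to metric: weight = 344 ÷ 2.2 = 156.3636 kg; height = 74 × 2.54 = 187.96 cm.
Harris-Benedict: BMR = 88.362 + 13.397(156.3636) + 4.799(187.96) − 5.677(48) = 2812.6897 kcal/day.
TEE = BMR × activity factor = 2812.6897 × 1.375 = 3867.4483 kcal/day.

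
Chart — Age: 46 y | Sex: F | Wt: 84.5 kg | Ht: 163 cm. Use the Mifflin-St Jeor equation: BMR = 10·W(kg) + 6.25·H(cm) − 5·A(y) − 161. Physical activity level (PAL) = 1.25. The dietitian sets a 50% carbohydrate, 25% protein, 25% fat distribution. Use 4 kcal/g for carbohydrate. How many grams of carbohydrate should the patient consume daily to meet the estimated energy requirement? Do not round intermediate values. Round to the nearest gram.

Mifflin-St Jeor (female): BMR = 10(84.5) + 6.25(163) − 5(46) − 161 = 845 + 1018.75 − 230 − 161 = 1472.75 kcal/day.
TEE = 1472.75 × 1.25 = 1840.9375 kcal/day.
Carbohydrate energy = 50% × 1840.9375 = 920.4688 kcal.
Carbohydrate = 920.4688 ÷ 4 kcal/g = 230.1172 g.

230 g/day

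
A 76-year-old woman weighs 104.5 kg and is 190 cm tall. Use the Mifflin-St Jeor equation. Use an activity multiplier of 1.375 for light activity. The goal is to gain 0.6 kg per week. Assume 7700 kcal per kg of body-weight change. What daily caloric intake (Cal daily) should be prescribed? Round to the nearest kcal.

Mifflin-St Jeor (female): BMR = 10(104.5) + 6.25(190) − 5(76) − 161 = 1045 + 1187.5 − 380 − 161 = 1691.5 kcal/day.
TEE = 1691.5 × 1.375 = 2325.8125 kcal/day.
Required daily surplus = 0.6 × 7700 ÷ 7 = 660 kcal/day.
Target intake = 2325.8125 + 660 = 2985.8125 kcal/day.

2986 Cal daily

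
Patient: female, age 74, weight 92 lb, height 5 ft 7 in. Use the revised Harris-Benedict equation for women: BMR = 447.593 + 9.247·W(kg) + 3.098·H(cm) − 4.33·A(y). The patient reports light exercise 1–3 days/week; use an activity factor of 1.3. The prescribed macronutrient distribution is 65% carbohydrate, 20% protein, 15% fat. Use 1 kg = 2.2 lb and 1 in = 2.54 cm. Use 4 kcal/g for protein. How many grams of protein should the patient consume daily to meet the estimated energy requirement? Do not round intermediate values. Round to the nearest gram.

68 g/day

Convert to metric: weight = 92 ÷ 2.2 = 41.8182 kg; height = (5×12 + 7) × 2.54 = 67 × 2.54 = 170.18 cm.
Harris-Benedict: BMR = 447.593 + 9.247(41.8182) + 3.098(170.18) − 4.33(74) = 1041.0834 kcal/day.
TEE = 1041.0834 × 1.3 = 1353.4084 kcal/day.
Protein energy = 20% × 1353.4084 = 270.6817 kcal.
Protein = 270.6817 ÷ 4 kcal/g = 67.6704 g.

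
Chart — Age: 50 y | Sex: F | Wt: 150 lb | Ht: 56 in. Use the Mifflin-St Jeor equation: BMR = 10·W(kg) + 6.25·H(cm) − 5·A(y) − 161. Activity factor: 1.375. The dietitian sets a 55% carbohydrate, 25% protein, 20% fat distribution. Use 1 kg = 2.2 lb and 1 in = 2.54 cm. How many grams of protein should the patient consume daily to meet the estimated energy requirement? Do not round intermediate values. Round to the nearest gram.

100 g/day

Convert to metric: weight = 150 ÷ 2.2 = 68.1818 kg; height = 56 × 2.54 = 142.24 cm.
Mifflin-St Jeor (female): BMR = 10(68.1818) + 6.25(142.24) − 5(50) − 161 = 681.8182 + 889 − 250 − 161 = 1159.8182 kcal/day.
TEE = 1159.8182 × 1.375 = 1594.75 kcal/day.
Protein energy = 25% × 1594.75 = 398.6875 kcal.
Protein = 398.6875 ÷ 4 kcal/g = 99.6719 g.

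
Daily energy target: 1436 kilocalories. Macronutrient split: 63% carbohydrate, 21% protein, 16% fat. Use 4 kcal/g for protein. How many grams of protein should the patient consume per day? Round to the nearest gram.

Protein energy = 21% × 1436 = 301.56 kcal.
At 4 kcal/g: 301.56 ÷ 4 = 75.39 g.

75 g/day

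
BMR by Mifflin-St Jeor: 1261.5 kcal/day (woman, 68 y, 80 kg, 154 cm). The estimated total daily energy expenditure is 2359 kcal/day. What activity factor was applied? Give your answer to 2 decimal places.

Activity factor = TEE ÷ BMR = 2359 ÷ 1261.5 = 1.87.

1.87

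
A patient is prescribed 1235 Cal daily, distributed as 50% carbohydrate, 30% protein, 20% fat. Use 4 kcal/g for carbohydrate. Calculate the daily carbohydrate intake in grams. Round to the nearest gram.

Carbohydrate energy = 50% × 1235 = 617.5 kcal.
At 4 kcal/g: 617.5 ÷ 4 = 154.375 g.

154 g/day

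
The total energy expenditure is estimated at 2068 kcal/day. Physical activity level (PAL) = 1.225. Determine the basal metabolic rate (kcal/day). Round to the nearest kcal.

1688 kcal/day

BMR = TEE ÷ activity factor = 2068 ÷ 1.225 = 1688.1633 kcal/day.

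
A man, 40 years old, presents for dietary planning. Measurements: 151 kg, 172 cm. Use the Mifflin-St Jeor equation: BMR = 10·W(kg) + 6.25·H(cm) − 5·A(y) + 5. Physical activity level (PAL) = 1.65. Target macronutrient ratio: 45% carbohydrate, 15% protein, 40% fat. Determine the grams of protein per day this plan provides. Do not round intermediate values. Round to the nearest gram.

Mifflin-St Jeor (male): BMR = 10(151) + 6.25(172) − 5(40) + 5 = 1510 + 1075 − 200 + 5 = 2390 kcal/day.
TEE = 2390 × 1.65 = 3943.5 kcal/day.
Protein energy = 15% × 3943.5 = 591.525 kcal.
Protein = 591.525 ÷ 4 kcal/g = 147.8813 g.

148 g/day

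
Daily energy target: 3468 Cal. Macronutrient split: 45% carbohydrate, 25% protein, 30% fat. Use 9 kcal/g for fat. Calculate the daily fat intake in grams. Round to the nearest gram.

Fat energy = 30% × 3468 = 1040.4 kcal.
At 9 kcal/g: 1040.4 ÷ 9 = 115.6 g.

116 g/day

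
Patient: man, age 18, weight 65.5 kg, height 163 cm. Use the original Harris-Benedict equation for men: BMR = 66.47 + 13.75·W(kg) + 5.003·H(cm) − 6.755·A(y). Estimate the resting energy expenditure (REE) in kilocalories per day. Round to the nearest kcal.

Harris-Benedict: BMR = 66.47 + 13.75(65.5) + 5.003(163) − 6.755(18) = 1660.994 kcal/day.

1661 kilocalories per day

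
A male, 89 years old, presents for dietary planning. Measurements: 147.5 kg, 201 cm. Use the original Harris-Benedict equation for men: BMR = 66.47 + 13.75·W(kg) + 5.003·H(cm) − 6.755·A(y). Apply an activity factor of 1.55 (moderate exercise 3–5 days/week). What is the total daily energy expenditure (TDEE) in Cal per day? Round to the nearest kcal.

Harris-Benedict: BMR = 66.47 + 13.75(147.5) + 5.003(201) − 6.755(89) = 2499.003 kcal/day.
TEE = BMR × activity factor = 2499.003 × 1.55 = 3873.4547 kcal/day.

3873 Cal per day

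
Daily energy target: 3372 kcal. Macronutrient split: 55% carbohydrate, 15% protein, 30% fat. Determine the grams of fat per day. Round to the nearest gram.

Fat energy = 30% × 3372 = 1011.6 kcal.
At 9 kcal/g: 1011.6 ÷ 9 = 112.4 g.

112 g/day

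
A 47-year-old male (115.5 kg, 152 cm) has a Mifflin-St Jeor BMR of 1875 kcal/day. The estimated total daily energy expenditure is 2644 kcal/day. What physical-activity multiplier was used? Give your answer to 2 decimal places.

Activity factor = TEE ÷ BMR = 2644 ÷ 1875 = 1.41.

1.41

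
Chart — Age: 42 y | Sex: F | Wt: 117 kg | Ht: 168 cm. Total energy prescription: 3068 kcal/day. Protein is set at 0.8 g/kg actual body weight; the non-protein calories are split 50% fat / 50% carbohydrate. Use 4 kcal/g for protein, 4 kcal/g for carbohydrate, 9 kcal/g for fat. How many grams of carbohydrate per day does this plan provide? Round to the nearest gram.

Protein = 0.8 × 117 = 93.6 g → 93.6 × 4 = 374.4 kcal.
Non-protein calories = 3068 − 374.4 = 2693.6 kcal.
Fat: 50% × 2693.6 = 1346.8 kcal; carbohydrate: 1346.8 kcal.
Carbohydrate: 1346.8 kcal ÷ 4 kcal/g = 336.7 g.

337 g/day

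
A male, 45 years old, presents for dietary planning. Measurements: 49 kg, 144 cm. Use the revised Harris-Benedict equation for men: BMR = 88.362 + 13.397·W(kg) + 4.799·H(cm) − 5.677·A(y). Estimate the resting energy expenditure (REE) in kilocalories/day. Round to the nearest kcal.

Harris-Benedict: BMR = 88.362 + 13.397(49) + 4.799(144) − 5.677(45) = 1180.406 kcal/day.

1180 kilocalories/day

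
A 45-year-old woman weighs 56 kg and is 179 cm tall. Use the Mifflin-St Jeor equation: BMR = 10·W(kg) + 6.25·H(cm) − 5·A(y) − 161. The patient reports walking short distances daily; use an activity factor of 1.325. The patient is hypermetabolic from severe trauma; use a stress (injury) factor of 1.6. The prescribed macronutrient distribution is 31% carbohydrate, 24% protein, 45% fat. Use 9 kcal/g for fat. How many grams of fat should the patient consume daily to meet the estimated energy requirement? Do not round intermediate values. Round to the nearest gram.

137 g/day

Mifflin-St Jeor (female): BMR = 10(56) + 6.25(179) − 5(45) − 161 = 560 + 1118.75 − 225 − 161 = 1292.75 kcal/day.
TEE = 1292.75 × 1.325 = 1712.8938 kcal/day.
With stress factor 1.6: 1712.8938 × 1.6 = 2740.63 kcal/day.
Fat energy = 45% × 2740.63 = 1233.2835 kcal.
Fat = 1233.2835 ÷ 9 kcal/g = 137.0315 g.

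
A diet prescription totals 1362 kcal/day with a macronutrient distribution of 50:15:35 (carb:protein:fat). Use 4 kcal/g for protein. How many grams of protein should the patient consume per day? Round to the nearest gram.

51 g/day

Protein energy = 15% × 1362 = 204.3 kcal.
At 4 kcal/g: 204.3 ÷ 4 = 51.075 g.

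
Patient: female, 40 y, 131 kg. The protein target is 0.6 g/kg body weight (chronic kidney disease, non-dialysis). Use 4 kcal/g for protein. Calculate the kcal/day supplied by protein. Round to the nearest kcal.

314 kcal/day

Protein = 0.6 g/kg × 131 kg = 78.6 g/day.
Protein energy = 78.6 g × 4 kcal/g = 314.4 kcal/day.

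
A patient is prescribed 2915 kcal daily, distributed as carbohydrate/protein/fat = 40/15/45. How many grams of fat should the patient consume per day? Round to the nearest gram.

146 g/day

Fat energy = 45% × 2915 = 1311.75 kcal.
At 9 kcal/g: 1311.75 ÷ 9 = 145.75 g.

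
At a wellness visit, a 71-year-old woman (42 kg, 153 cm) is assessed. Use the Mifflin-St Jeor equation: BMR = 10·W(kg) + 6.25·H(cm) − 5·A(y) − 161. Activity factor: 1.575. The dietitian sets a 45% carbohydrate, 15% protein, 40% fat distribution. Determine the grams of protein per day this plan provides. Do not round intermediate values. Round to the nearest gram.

51 g/day

Mifflin-St Jeor (female): BMR = 10(42) + 6.25(153) − 5(71) − 161 = 420 + 956.25 − 355 − 161 = 860.25 kcal/day.
TEE = 860.25 × 1.575 = 1354.8938 kcal/day.
Protein energy = 15% × 1354.8938 = 203.2341 kcal.
Protein = 203.2341 ÷ 4 kcal/g = 50.8085 g.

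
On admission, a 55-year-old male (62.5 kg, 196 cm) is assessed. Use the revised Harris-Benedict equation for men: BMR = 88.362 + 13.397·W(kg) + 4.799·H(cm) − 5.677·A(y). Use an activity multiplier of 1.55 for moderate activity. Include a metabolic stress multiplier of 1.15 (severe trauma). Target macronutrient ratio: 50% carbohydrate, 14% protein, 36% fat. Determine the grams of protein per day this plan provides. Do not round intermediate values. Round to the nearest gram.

Harris-Benedict: BMR = 88.362 + 13.397(62.5) + 4.799(196) − 5.677(55) = 1554.0435 kcal/day.
TEE = 1554.0435 × 1.55 = 2408.7674 kcal/day.
With stress factor 1.15: 2408.7674 × 1.15 = 2770.0825 kcal/day.
Protein energy = 14% × 2770.0825 = 387.8116 kcal.
Protein = 387.8116 ÷ 4 kcal/g = 96.9529 g.

97 g/day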